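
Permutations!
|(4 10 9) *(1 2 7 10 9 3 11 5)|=14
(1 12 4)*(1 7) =(1 12 4 7) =[0, 12, 2, 3, 7, 5, 6, 1, 8, 9, 10, 11, 4]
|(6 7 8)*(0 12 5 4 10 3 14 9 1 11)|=30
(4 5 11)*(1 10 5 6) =(1 10 5 11 4 6) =[0, 10, 2, 3, 6, 11, 1, 7, 8, 9, 5, 4]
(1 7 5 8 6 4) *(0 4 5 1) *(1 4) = (0 1 7 4)(5 8 6) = [1, 7, 2, 3, 0, 8, 5, 4, 6]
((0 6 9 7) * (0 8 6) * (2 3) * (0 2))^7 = ((0 2 3)(6 9 7 8))^7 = (0 2 3)(6 8 7 9)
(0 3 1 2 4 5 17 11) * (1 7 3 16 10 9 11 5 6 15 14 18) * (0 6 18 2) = (0 16 10 9 11 6 15 14 2 4 18 1)(3 7)(5 17) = [16, 0, 4, 7, 18, 17, 15, 3, 8, 11, 9, 6, 12, 13, 2, 14, 10, 5, 1]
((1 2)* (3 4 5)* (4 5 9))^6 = ((1 2)(3 5)(4 9))^6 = (9)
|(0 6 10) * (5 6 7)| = 5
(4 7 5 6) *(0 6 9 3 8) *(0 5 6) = (3 8 5 9)(4 7 6) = [0, 1, 2, 8, 7, 9, 4, 6, 5, 3]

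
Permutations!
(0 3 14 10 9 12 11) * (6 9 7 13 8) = (0 3 14 10 7 13 8 6 9 12 11) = [3, 1, 2, 14, 4, 5, 9, 13, 6, 12, 7, 0, 11, 8, 10]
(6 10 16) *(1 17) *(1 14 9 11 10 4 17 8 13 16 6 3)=(1 8 13 16 3)(4 17 14 9 11 10 6)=[0, 8, 2, 1, 17, 5, 4, 7, 13, 11, 6, 10, 12, 16, 9, 15, 3, 14]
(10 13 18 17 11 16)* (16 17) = (10 13 18 16)(11 17) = [0, 1, 2, 3, 4, 5, 6, 7, 8, 9, 13, 17, 12, 18, 14, 15, 10, 11, 16]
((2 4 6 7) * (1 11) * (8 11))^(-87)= (11)(2 4 6 7)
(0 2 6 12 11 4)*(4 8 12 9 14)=(0 2 6 9 14 4)(8 12 11)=[2, 1, 6, 3, 0, 5, 9, 7, 12, 14, 10, 8, 11, 13, 4]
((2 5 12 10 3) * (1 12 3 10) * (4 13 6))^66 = (13)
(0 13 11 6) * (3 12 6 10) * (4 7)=(0 13 11 10 3 12 6)(4 7)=[13, 1, 2, 12, 7, 5, 0, 4, 8, 9, 3, 10, 6, 11]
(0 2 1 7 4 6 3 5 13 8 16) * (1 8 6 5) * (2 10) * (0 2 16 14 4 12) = (0 10 16 2 8 14 4 5 13 6 3 1 7 12) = [10, 7, 8, 1, 5, 13, 3, 12, 14, 9, 16, 11, 0, 6, 4, 15, 2]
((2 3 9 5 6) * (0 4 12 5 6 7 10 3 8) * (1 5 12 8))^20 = (12)(0 8 4)(1 3)(2 10)(5 9)(6 7)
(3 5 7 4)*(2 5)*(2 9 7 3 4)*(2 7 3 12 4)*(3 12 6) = [0, 1, 5, 9, 2, 6, 3, 7, 8, 12, 10, 11, 4] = (2 5 6 3 9 12 4)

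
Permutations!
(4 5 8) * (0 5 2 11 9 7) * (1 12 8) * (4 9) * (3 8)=(0 5 1 12 3 8 9 7)(2 11 4)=[5, 12, 11, 8, 2, 1, 6, 0, 9, 7, 10, 4, 3]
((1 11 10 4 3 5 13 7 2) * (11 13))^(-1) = ((1 13 7 2)(3 5 11 10 4))^(-1) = (1 2 7 13)(3 4 10 11 5)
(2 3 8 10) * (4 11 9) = (2 3 8 10)(4 11 9) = [0, 1, 3, 8, 11, 5, 6, 7, 10, 4, 2, 9]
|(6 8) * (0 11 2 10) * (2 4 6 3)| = 8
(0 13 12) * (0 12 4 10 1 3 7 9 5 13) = (1 3 7 9 5 13 4 10) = [0, 3, 2, 7, 10, 13, 6, 9, 8, 5, 1, 11, 12, 4]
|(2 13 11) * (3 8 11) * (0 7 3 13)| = 6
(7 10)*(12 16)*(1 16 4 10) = (1 16 12 4 10 7) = [0, 16, 2, 3, 10, 5, 6, 1, 8, 9, 7, 11, 4, 13, 14, 15, 12]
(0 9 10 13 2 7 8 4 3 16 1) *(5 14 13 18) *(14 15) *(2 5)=(0 9 10 18 2 7 8 4 3 16 1)(5 15 14 13)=[9, 0, 7, 16, 3, 15, 6, 8, 4, 10, 18, 11, 12, 5, 13, 14, 1, 17, 2]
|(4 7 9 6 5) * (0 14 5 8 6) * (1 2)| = 6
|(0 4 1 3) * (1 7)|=5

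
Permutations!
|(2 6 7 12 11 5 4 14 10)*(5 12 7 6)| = |(2 5 4 14 10)(11 12)| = 10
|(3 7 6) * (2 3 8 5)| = |(2 3 7 6 8 5)| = 6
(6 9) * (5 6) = [0, 1, 2, 3, 4, 6, 9, 7, 8, 5] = (5 6 9)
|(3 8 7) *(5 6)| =|(3 8 7)(5 6)| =6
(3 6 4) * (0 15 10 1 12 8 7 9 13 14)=[15, 12, 2, 6, 3, 5, 4, 9, 7, 13, 1, 11, 8, 14, 0, 10]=(0 15 10 1 12 8 7 9 13 14)(3 6 4)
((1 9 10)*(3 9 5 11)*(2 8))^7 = (1 5 11 3 9 10)(2 8)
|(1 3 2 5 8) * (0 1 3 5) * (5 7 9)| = |(0 1 7 9 5 8 3 2)| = 8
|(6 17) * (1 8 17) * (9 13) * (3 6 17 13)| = 6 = |(17)(1 8 13 9 3 6)|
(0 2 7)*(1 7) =(0 2 1 7) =[2, 7, 1, 3, 4, 5, 6, 0]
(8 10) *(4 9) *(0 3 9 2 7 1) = (0 3 9 4 2 7 1)(8 10) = [3, 0, 7, 9, 2, 5, 6, 1, 10, 4, 8]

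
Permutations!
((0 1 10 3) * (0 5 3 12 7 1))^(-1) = (1 7 12 10)(3 5)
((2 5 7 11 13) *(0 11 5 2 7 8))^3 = (0 7)(5 11)(8 13)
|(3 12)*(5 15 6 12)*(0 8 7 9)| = 20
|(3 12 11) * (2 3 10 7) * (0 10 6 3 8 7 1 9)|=|(0 10 1 9)(2 8 7)(3 12 11 6)|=12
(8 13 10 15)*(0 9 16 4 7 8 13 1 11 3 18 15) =(0 9 16 4 7 8 1 11 3 18 15 13 10) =[9, 11, 2, 18, 7, 5, 6, 8, 1, 16, 0, 3, 12, 10, 14, 13, 4, 17, 15]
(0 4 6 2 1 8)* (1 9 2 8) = (0 4 6 8)(2 9) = [4, 1, 9, 3, 6, 5, 8, 7, 0, 2]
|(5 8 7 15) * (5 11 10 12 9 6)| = |(5 8 7 15 11 10 12 9 6)| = 9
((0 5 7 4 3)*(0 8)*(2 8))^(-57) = ((0 5 7 4 3 2 8))^(-57) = (0 8 2 3 4 7 5)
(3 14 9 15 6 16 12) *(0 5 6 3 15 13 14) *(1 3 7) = [5, 3, 2, 0, 4, 6, 16, 1, 8, 13, 10, 11, 15, 14, 9, 7, 12] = (0 5 6 16 12 15 7 1 3)(9 13 14)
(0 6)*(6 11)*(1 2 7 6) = [11, 2, 7, 3, 4, 5, 0, 6, 8, 9, 10, 1] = (0 11 1 2 7 6)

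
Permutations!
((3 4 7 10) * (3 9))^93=((3 4 7 10 9))^93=(3 10 4 9 7)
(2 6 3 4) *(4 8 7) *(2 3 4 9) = (2 6 4 3 8 7 9) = [0, 1, 6, 8, 3, 5, 4, 9, 7, 2]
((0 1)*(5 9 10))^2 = (5 10 9)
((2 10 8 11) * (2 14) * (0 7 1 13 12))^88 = (0 13 7 12 1)(2 11 10 14 8)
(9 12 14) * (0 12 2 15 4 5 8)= (0 12 14 9 2 15 4 5 8)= [12, 1, 15, 3, 5, 8, 6, 7, 0, 2, 10, 11, 14, 13, 9, 4]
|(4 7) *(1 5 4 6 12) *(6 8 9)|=8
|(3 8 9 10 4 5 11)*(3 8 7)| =6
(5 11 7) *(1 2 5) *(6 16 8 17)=(1 2 5 11 7)(6 16 8 17)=[0, 2, 5, 3, 4, 11, 16, 1, 17, 9, 10, 7, 12, 13, 14, 15, 8, 6]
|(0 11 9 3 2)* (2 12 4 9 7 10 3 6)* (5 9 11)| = 30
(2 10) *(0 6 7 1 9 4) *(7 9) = [6, 7, 10, 3, 0, 5, 9, 1, 8, 4, 2] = (0 6 9 4)(1 7)(2 10)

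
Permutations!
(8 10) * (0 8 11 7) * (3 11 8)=(0 3 11 7)(8 10)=[3, 1, 2, 11, 4, 5, 6, 0, 10, 9, 8, 7]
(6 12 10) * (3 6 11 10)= [0, 1, 2, 6, 4, 5, 12, 7, 8, 9, 11, 10, 3]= (3 6 12)(10 11)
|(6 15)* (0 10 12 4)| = 4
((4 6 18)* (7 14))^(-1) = ((4 6 18)(7 14))^(-1) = (4 18 6)(7 14)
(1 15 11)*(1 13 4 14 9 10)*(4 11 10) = (1 15 10)(4 14 9)(11 13) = [0, 15, 2, 3, 14, 5, 6, 7, 8, 4, 1, 13, 12, 11, 9, 10]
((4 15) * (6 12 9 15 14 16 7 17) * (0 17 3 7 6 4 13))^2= (0 4 16 12 15)(6 9 13 17 14)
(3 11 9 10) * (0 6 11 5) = (0 6 11 9 10 3 5) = [6, 1, 2, 5, 4, 0, 11, 7, 8, 10, 3, 9]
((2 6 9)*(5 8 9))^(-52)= ((2 6 5 8 9))^(-52)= (2 8 6 9 5)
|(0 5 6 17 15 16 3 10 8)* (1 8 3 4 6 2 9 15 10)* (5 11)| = |(0 11 5 2 9 15 16 4 6 17 10 3 1 8)| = 14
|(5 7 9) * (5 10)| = |(5 7 9 10)| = 4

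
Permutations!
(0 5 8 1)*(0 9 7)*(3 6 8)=(0 5 3 6 8 1 9 7)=[5, 9, 2, 6, 4, 3, 8, 0, 1, 7]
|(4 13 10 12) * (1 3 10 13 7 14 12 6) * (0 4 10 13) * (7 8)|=11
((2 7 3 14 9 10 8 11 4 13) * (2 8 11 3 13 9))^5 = (2 14 3 8 13 7)(4 9 10 11) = ((2 7 13 8 3 14)(4 9 10 11))^5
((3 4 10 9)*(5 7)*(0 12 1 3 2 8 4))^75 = ((0 12 1 3)(2 8 4 10 9)(5 7))^75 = (0 3 1 12)(5 7)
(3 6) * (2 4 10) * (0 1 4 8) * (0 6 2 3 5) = (0 1 4 10 3 2 8 6 5) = [1, 4, 8, 2, 10, 0, 5, 7, 6, 9, 3]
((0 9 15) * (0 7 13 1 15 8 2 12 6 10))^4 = (15)(0 12 9 6 8 10 2)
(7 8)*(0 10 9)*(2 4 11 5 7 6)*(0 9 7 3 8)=(0 10 7)(2 4 11 5 3 8 6)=[10, 1, 4, 8, 11, 3, 2, 0, 6, 9, 7, 5]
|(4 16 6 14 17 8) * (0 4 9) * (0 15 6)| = 6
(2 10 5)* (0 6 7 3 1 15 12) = [6, 15, 10, 1, 4, 2, 7, 3, 8, 9, 5, 11, 0, 13, 14, 12] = (0 6 7 3 1 15 12)(2 10 5)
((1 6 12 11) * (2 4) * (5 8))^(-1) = ((1 6 12 11)(2 4)(5 8))^(-1) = (1 11 12 6)(2 4)(5 8)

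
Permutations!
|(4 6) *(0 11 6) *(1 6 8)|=|(0 11 8 1 6 4)|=6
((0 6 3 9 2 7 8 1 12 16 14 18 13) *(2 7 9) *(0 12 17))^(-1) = ((0 6 3 2 9 7 8 1 17)(12 16 14 18 13))^(-1) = (0 17 1 8 7 9 2 3 6)(12 13 18 14 16)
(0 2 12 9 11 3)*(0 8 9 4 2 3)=[3, 1, 12, 8, 2, 5, 6, 7, 9, 11, 10, 0, 4]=(0 3 8 9 11)(2 12 4)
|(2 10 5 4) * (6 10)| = 5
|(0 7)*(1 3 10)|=|(0 7)(1 3 10)|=6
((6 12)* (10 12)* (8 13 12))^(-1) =(6 12 13 8 10)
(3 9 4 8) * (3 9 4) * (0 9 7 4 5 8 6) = (0 9 3 5 8 7 4 6) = [9, 1, 2, 5, 6, 8, 0, 4, 7, 3]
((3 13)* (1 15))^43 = ((1 15)(3 13))^43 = (1 15)(3 13)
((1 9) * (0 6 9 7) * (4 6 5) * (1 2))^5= ((0 5 4 6 9 2 1 7))^5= (0 2 4 7 9 5 1 6)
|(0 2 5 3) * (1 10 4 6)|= 4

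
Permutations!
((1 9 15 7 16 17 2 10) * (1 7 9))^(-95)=((2 10 7 16 17)(9 15))^(-95)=(17)(9 15)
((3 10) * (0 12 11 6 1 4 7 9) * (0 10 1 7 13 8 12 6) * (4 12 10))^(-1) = (0 11 12 1 3 10 8 13 4 9 7 6) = ((0 6 7 9 4 13 8 10 3 1 12 11))^(-1)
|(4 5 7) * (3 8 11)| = 3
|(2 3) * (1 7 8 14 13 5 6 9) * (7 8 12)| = 14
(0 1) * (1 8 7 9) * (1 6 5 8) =(0 1)(5 8 7 9 6) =[1, 0, 2, 3, 4, 8, 5, 9, 7, 6]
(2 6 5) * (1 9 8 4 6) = (1 9 8 4 6 5 2) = [0, 9, 1, 3, 6, 2, 5, 7, 4, 8]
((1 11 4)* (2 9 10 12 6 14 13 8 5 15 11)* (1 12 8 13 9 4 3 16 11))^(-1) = ((1 2 4 12 6 14 9 10 8 5 15)(3 16 11))^(-1) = (1 15 5 8 10 9 14 6 12 4 2)(3 11 16)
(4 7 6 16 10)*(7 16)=(4 16 10)(6 7)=[0, 1, 2, 3, 16, 5, 7, 6, 8, 9, 4, 11, 12, 13, 14, 15, 10]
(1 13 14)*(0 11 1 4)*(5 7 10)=[11, 13, 2, 3, 0, 7, 6, 10, 8, 9, 5, 1, 12, 14, 4]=(0 11 1 13 14 4)(5 7 10)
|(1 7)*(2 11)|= |(1 7)(2 11)|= 2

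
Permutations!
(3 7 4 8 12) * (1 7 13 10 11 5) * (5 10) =[0, 7, 2, 13, 8, 1, 6, 4, 12, 9, 11, 10, 3, 5] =(1 7 4 8 12 3 13 5)(10 11)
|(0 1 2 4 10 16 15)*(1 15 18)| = 6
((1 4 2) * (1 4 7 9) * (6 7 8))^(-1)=(1 9 7 6 8)(2 4)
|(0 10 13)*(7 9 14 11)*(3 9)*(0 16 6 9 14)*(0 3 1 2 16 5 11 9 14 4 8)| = 15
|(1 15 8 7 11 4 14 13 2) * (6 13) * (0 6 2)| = 24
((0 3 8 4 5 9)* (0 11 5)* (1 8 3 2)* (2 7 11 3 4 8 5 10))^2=(0 11 2 5 3)(1 9 4 7 10)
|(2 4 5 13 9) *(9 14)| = |(2 4 5 13 14 9)| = 6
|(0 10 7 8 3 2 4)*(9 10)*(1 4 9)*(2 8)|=12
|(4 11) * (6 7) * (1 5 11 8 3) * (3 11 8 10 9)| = |(1 5 8 11 4 10 9 3)(6 7)| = 8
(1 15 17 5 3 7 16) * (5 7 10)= [0, 15, 2, 10, 4, 3, 6, 16, 8, 9, 5, 11, 12, 13, 14, 17, 1, 7]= (1 15 17 7 16)(3 10 5)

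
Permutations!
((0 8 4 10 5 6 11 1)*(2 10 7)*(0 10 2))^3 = ((0 8 4 7)(1 10 5 6 11))^3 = (0 7 4 8)(1 6 10 11 5)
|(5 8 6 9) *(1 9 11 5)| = 4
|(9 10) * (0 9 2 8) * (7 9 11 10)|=10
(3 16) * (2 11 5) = (2 11 5)(3 16) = [0, 1, 11, 16, 4, 2, 6, 7, 8, 9, 10, 5, 12, 13, 14, 15, 3]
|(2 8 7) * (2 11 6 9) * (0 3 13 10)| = 12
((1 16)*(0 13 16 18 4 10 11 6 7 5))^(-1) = ((0 13 16 1 18 4 10 11 6 7 5))^(-1) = (0 5 7 6 11 10 4 18 1 16 13)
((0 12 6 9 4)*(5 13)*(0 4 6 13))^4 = (13)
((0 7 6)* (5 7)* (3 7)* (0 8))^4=(0 6 3)(5 8 7)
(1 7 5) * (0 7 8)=(0 7 5 1 8)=[7, 8, 2, 3, 4, 1, 6, 5, 0]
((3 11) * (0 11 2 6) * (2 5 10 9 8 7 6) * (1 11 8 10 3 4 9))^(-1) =((0 8 7 6)(1 11 4 9 10)(3 5))^(-1) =(0 6 7 8)(1 10 9 4 11)(3 5)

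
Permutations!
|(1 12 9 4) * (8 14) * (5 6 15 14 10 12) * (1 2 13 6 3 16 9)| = |(1 5 3 16 9 4 2 13 6 15 14 8 10 12)| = 14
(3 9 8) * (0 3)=[3, 1, 2, 9, 4, 5, 6, 7, 0, 8]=(0 3 9 8)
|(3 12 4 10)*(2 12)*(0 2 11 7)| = 8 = |(0 2 12 4 10 3 11 7)|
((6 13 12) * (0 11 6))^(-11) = ((0 11 6 13 12))^(-11) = (0 12 13 6 11)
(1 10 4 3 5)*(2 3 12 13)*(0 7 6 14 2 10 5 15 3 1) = (0 7 6 14 2 1 5)(3 15)(4 12 13 10) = [7, 5, 1, 15, 12, 0, 14, 6, 8, 9, 4, 11, 13, 10, 2, 3]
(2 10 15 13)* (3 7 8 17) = (2 10 15 13)(3 7 8 17) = [0, 1, 10, 7, 4, 5, 6, 8, 17, 9, 15, 11, 12, 2, 14, 13, 16, 3]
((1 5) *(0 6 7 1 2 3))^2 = ((0 6 7 1 5 2 3))^2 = (0 7 5 3 6 1 2)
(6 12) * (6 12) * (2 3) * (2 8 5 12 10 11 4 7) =(2 3 8 5 12 10 11 4 7) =[0, 1, 3, 8, 7, 12, 6, 2, 5, 9, 11, 4, 10]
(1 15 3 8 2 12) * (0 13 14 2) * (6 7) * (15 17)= (0 13 14 2 12 1 17 15 3 8)(6 7)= [13, 17, 12, 8, 4, 5, 7, 6, 0, 9, 10, 11, 1, 14, 2, 3, 16, 15]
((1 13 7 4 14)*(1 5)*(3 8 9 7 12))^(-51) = ((1 13 12 3 8 9 7 4 14 5))^(-51) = (1 5 14 4 7 9 8 3 12 13)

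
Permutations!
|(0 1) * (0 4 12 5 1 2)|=4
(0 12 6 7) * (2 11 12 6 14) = (0 6 7)(2 11 12 14) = [6, 1, 11, 3, 4, 5, 7, 0, 8, 9, 10, 12, 14, 13, 2]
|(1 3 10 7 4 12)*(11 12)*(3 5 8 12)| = 20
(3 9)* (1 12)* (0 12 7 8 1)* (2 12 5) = (0 5 2 12)(1 7 8)(3 9) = [5, 7, 12, 9, 4, 2, 6, 8, 1, 3, 10, 11, 0]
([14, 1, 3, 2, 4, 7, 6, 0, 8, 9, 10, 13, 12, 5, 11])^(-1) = [7, 1, 3, 2, 4, 13, 6, 5, 8, 9, 10, 14, 12, 11, 0]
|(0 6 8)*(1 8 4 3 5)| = 7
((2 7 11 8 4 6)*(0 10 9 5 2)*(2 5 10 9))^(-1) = (0 6 4 8 11 7 2 10 9)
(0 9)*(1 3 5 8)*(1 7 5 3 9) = (0 1 9)(5 8 7) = [1, 9, 2, 3, 4, 8, 6, 5, 7, 0]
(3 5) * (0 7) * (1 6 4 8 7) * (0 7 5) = (0 1 6 4 8 5 3) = [1, 6, 2, 0, 8, 3, 4, 7, 5]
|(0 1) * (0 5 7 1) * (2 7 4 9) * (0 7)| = |(0 7 1 5 4 9 2)| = 7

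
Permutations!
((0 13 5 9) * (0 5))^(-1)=(0 13)(5 9)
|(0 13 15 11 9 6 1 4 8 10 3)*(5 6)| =|(0 13 15 11 9 5 6 1 4 8 10 3)| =12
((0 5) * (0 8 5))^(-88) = (8)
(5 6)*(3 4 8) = (3 4 8)(5 6) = [0, 1, 2, 4, 8, 6, 5, 7, 3]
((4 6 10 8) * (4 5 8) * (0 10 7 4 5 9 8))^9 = ((0 10 5)(4 6 7)(8 9))^9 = (10)(8 9)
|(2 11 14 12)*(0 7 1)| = 12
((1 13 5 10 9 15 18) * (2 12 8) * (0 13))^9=((0 13 5 10 9 15 18 1)(2 12 8))^9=(0 13 5 10 9 15 18 1)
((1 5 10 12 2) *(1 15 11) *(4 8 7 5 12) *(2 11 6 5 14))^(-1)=((1 12 11)(2 15 6 5 10 4 8 7 14))^(-1)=(1 11 12)(2 14 7 8 4 10 5 6 15)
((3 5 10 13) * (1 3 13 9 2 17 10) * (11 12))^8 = (17)(1 5 3)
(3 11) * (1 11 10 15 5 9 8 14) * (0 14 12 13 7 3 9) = (0 14 1 11 9 8 12 13 7 3 10 15 5) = [14, 11, 2, 10, 4, 0, 6, 3, 12, 8, 15, 9, 13, 7, 1, 5]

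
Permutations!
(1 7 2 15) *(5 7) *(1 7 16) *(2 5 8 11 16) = (1 8 11 16)(2 15 7 5) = [0, 8, 15, 3, 4, 2, 6, 5, 11, 9, 10, 16, 12, 13, 14, 7, 1]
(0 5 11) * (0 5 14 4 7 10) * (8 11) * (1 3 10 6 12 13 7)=(0 14 4 1 3 10)(5 8 11)(6 12 13 7)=[14, 3, 2, 10, 1, 8, 12, 6, 11, 9, 0, 5, 13, 7, 4]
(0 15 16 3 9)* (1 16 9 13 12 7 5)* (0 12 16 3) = (0 15 9 12 7 5 1 3 13 16) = [15, 3, 2, 13, 4, 1, 6, 5, 8, 12, 10, 11, 7, 16, 14, 9, 0]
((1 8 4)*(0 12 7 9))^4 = (12)(1 8 4)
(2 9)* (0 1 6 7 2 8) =[1, 6, 9, 3, 4, 5, 7, 2, 0, 8] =(0 1 6 7 2 9 8)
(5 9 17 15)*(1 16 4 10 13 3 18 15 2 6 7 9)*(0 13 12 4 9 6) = (0 13 3 18 15 5 1 16 9 17 2)(4 10 12)(6 7) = [13, 16, 0, 18, 10, 1, 7, 6, 8, 17, 12, 11, 4, 3, 14, 5, 9, 2, 15]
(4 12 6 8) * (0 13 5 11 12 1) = [13, 0, 2, 3, 1, 11, 8, 7, 4, 9, 10, 12, 6, 5] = (0 13 5 11 12 6 8 4 1)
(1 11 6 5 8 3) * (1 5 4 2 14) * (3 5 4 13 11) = [0, 3, 14, 4, 2, 8, 13, 7, 5, 9, 10, 6, 12, 11, 1] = (1 3 4 2 14)(5 8)(6 13 11)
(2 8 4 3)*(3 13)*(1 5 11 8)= (1 5 11 8 4 13 3 2)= [0, 5, 1, 2, 13, 11, 6, 7, 4, 9, 10, 8, 12, 3]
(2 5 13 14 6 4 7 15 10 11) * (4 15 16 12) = (2 5 13 14 6 15 10 11)(4 7 16 12) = [0, 1, 5, 3, 7, 13, 15, 16, 8, 9, 11, 2, 4, 14, 6, 10, 12]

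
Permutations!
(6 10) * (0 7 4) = [7, 1, 2, 3, 0, 5, 10, 4, 8, 9, 6] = (0 7 4)(6 10)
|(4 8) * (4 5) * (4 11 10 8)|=|(5 11 10 8)|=4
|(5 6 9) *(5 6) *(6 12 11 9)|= |(9 12 11)|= 3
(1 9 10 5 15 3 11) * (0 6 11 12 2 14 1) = (0 6 11)(1 9 10 5 15 3 12 2 14) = [6, 9, 14, 12, 4, 15, 11, 7, 8, 10, 5, 0, 2, 13, 1, 3]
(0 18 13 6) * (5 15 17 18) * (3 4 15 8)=(0 5 8 3 4 15 17 18 13 6)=[5, 1, 2, 4, 15, 8, 0, 7, 3, 9, 10, 11, 12, 6, 14, 17, 16, 18, 13]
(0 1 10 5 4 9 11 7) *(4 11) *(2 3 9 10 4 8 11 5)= (0 1 4 10 2 3 9 8 11 7)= [1, 4, 3, 9, 10, 5, 6, 0, 11, 8, 2, 7]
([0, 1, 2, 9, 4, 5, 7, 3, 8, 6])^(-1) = [0, 1, 2, 7, 4, 5, 9, 6, 8, 3]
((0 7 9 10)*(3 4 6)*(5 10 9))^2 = ((0 7 5 10)(3 4 6))^2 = (0 5)(3 6 4)(7 10)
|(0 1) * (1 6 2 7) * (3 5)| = |(0 6 2 7 1)(3 5)| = 10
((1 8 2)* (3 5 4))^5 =(1 2 8)(3 4 5)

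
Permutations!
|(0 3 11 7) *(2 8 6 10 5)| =|(0 3 11 7)(2 8 6 10 5)| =20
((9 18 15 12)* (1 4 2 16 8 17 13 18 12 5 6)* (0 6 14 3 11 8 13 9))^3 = ((0 6 1 4 2 16 13 18 15 5 14 3 11 8 17 9 12))^3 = (0 4 13 5 11 9 6 2 18 14 8 12 1 16 15 3 17)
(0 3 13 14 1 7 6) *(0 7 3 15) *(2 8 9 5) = (0 15)(1 3 13 14)(2 8 9 5)(6 7) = [15, 3, 8, 13, 4, 2, 7, 6, 9, 5, 10, 11, 12, 14, 1, 0]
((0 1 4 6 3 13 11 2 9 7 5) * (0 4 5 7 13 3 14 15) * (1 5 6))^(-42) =(15)(2 13)(9 11)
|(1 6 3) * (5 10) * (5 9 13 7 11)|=|(1 6 3)(5 10 9 13 7 11)|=6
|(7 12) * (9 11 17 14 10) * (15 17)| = |(7 12)(9 11 15 17 14 10)| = 6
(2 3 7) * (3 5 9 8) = (2 5 9 8 3 7) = [0, 1, 5, 7, 4, 9, 6, 2, 3, 8]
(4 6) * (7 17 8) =(4 6)(7 17 8) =[0, 1, 2, 3, 6, 5, 4, 17, 7, 9, 10, 11, 12, 13, 14, 15, 16, 8]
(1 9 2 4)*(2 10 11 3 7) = (1 9 10 11 3 7 2 4) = [0, 9, 4, 7, 1, 5, 6, 2, 8, 10, 11, 3]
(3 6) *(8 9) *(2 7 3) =(2 7 3 6)(8 9) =[0, 1, 7, 6, 4, 5, 2, 3, 9, 8]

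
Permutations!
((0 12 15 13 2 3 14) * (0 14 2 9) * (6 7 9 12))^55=((0 6 7 9)(2 3)(12 15 13))^55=(0 9 7 6)(2 3)(12 15 13)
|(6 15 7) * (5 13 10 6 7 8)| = 6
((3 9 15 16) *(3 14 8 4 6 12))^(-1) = ((3 9 15 16 14 8 4 6 12))^(-1) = (3 12 6 4 8 14 16 15 9)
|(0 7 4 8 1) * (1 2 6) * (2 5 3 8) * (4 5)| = 9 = |(0 7 5 3 8 4 2 6 1)|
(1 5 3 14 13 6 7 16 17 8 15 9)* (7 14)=(1 5 3 7 16 17 8 15 9)(6 14 13)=[0, 5, 2, 7, 4, 3, 14, 16, 15, 1, 10, 11, 12, 6, 13, 9, 17, 8]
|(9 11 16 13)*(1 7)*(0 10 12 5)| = |(0 10 12 5)(1 7)(9 11 16 13)| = 4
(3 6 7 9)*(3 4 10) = (3 6 7 9 4 10) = [0, 1, 2, 6, 10, 5, 7, 9, 8, 4, 3]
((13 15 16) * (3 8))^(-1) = ((3 8)(13 15 16))^(-1) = (3 8)(13 16 15)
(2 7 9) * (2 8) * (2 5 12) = (2 7 9 8 5 12) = [0, 1, 7, 3, 4, 12, 6, 9, 5, 8, 10, 11, 2]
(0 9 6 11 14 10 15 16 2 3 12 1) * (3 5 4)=(0 9 6 11 14 10 15 16 2 5 4 3 12 1)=[9, 0, 5, 12, 3, 4, 11, 7, 8, 6, 15, 14, 1, 13, 10, 16, 2]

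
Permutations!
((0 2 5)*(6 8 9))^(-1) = (0 5 2)(6 9 8)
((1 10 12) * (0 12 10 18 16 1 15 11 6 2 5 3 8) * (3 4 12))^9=(18)(2 4 15 6 5 12 11)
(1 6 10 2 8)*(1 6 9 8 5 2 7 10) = (1 9 8 6)(2 5)(7 10) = [0, 9, 5, 3, 4, 2, 1, 10, 6, 8, 7]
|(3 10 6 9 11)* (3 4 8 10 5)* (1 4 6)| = 12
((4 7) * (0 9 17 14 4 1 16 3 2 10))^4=((0 9 17 14 4 7 1 16 3 2 10))^4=(0 4 3 9 7 2 17 1 10 14 16)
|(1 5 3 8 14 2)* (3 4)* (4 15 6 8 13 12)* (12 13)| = |(1 5 15 6 8 14 2)(3 12 4)| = 21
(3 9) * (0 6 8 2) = (0 6 8 2)(3 9) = [6, 1, 0, 9, 4, 5, 8, 7, 2, 3]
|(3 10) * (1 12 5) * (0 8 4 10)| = |(0 8 4 10 3)(1 12 5)| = 15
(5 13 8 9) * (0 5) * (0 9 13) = (0 5)(8 13) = [5, 1, 2, 3, 4, 0, 6, 7, 13, 9, 10, 11, 12, 8]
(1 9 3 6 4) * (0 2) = [2, 9, 0, 6, 1, 5, 4, 7, 8, 3] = (0 2)(1 9 3 6 4)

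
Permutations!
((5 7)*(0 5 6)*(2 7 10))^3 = ((0 5 10 2 7 6))^3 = (0 2)(5 7)(6 10)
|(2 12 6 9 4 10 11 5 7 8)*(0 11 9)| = 24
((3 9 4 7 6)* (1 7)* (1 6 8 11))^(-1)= ((1 7 8 11)(3 9 4 6))^(-1)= (1 11 8 7)(3 6 4 9)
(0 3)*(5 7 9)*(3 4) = [4, 1, 2, 0, 3, 7, 6, 9, 8, 5] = (0 4 3)(5 7 9)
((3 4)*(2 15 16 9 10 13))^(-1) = ((2 15 16 9 10 13)(3 4))^(-1) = (2 13 10 9 16 15)(3 4)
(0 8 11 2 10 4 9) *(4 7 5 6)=(0 8 11 2 10 7 5 6 4 9)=[8, 1, 10, 3, 9, 6, 4, 5, 11, 0, 7, 2]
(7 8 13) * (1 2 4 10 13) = (1 2 4 10 13 7 8) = [0, 2, 4, 3, 10, 5, 6, 8, 1, 9, 13, 11, 12, 7]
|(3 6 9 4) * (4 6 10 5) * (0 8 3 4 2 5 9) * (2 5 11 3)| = 8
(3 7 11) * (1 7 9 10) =(1 7 11 3 9 10) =[0, 7, 2, 9, 4, 5, 6, 11, 8, 10, 1, 3]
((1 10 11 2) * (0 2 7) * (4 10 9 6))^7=(0 11 4 9 2 7 10 6 1)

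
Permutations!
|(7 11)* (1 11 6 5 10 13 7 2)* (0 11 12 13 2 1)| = 10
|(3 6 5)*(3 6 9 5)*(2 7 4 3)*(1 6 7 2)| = |(1 6)(3 9 5 7 4)| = 10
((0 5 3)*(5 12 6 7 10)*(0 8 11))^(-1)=(0 11 8 3 5 10 7 6 12)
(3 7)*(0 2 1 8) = [2, 8, 1, 7, 4, 5, 6, 3, 0] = (0 2 1 8)(3 7)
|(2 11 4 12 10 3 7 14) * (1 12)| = 9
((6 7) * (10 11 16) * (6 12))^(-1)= ((6 7 12)(10 11 16))^(-1)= (6 12 7)(10 16 11)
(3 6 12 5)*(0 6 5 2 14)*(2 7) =(0 6 12 7 2 14)(3 5) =[6, 1, 14, 5, 4, 3, 12, 2, 8, 9, 10, 11, 7, 13, 0]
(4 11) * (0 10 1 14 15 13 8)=(0 10 1 14 15 13 8)(4 11)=[10, 14, 2, 3, 11, 5, 6, 7, 0, 9, 1, 4, 12, 8, 15, 13]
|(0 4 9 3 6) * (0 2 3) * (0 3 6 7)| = |(0 4 9 3 7)(2 6)| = 10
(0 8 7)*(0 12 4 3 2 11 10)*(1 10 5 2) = [8, 10, 11, 1, 3, 2, 6, 12, 7, 9, 0, 5, 4] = (0 8 7 12 4 3 1 10)(2 11 5)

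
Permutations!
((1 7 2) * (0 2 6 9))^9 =(0 7)(1 9)(2 6)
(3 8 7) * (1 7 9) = [0, 7, 2, 8, 4, 5, 6, 3, 9, 1] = (1 7 3 8 9)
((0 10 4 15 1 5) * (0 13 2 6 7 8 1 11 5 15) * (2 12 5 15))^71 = ((0 10 4)(1 2 6 7 8)(5 13 12)(11 15))^71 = (0 4 10)(1 2 6 7 8)(5 12 13)(11 15)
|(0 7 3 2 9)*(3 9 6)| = |(0 7 9)(2 6 3)| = 3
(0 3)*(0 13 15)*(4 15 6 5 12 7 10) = (0 3 13 6 5 12 7 10 4 15) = [3, 1, 2, 13, 15, 12, 5, 10, 8, 9, 4, 11, 7, 6, 14, 0]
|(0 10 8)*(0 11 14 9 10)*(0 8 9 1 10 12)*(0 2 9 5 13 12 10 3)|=|(0 8 11 14 1 3)(2 9 10 5 13 12)|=6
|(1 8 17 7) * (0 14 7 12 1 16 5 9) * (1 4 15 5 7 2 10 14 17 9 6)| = |(0 17 12 4 15 5 6 1 8 9)(2 10 14)(7 16)| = 30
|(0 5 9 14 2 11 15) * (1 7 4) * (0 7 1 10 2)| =12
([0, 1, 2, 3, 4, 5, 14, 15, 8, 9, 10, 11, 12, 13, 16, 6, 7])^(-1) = (6 15 7 16 14)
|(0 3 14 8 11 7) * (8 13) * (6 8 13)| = 7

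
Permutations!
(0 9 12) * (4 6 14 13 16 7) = (0 9 12)(4 6 14 13 16 7) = [9, 1, 2, 3, 6, 5, 14, 4, 8, 12, 10, 11, 0, 16, 13, 15, 7]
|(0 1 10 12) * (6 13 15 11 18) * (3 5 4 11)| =8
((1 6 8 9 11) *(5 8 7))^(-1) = ((1 6 7 5 8 9 11))^(-1) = (1 11 9 8 5 7 6)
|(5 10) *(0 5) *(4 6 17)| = |(0 5 10)(4 6 17)| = 3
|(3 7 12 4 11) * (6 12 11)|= 3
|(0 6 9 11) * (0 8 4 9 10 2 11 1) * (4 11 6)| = 12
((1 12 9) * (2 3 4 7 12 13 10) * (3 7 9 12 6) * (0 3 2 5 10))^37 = (0 3 4 9 1 13)(2 7 6)(5 10)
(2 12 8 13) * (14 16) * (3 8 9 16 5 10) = (2 12 9 16 14 5 10 3 8 13) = [0, 1, 12, 8, 4, 10, 6, 7, 13, 16, 3, 11, 9, 2, 5, 15, 14]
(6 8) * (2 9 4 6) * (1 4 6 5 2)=[0, 4, 9, 3, 5, 2, 8, 7, 1, 6]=(1 4 5 2 9 6 8)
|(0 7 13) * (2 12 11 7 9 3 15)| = 9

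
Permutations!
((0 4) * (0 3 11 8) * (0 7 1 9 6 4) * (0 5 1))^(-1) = ((0 5 1 9 6 4 3 11 8 7))^(-1) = (0 7 8 11 3 4 6 9 1 5)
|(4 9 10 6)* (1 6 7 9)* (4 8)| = |(1 6 8 4)(7 9 10)| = 12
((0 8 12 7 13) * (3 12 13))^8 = (0 13 8)(3 7 12)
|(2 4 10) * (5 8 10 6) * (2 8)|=|(2 4 6 5)(8 10)|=4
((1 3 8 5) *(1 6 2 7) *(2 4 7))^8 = (1 3 8 5 6 4 7)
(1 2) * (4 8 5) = (1 2)(4 8 5) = [0, 2, 1, 3, 8, 4, 6, 7, 5]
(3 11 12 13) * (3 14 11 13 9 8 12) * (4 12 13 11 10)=(3 11)(4 12 9 8 13 14 10)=[0, 1, 2, 11, 12, 5, 6, 7, 13, 8, 4, 3, 9, 14, 10]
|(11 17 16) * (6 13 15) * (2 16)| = 12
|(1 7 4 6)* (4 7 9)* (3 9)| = |(1 3 9 4 6)| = 5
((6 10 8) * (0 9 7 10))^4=(0 8 7)(6 10 9)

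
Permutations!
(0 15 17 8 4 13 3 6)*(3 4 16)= (0 15 17 8 16 3 6)(4 13)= [15, 1, 2, 6, 13, 5, 0, 7, 16, 9, 10, 11, 12, 4, 14, 17, 3, 8]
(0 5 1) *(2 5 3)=(0 3 2 5 1)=[3, 0, 5, 2, 4, 1]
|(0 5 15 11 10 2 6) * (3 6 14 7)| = 10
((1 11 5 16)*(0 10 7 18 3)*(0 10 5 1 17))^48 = (18)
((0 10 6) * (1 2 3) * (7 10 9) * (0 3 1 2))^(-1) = ((0 9 7 10 6 3 2 1))^(-1) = (0 1 2 3 6 10 7 9)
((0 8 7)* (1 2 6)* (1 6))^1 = ((0 8 7)(1 2))^1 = (0 8 7)(1 2)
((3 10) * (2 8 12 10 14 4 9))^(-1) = (2 9 4 14 3 10 12 8)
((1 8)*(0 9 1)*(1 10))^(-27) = ((0 9 10 1 8))^(-27) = (0 1 9 8 10)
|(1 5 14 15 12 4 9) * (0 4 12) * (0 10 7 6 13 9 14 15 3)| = 8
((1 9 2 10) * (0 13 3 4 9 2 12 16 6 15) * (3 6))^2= ((0 13 6 15)(1 2 10)(3 4 9 12 16))^2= (0 6)(1 10 2)(3 9 16 4 12)(13 15)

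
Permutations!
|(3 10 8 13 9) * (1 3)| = 6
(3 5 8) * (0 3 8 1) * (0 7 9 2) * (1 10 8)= (0 3 5 10 8 1 7 9 2)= [3, 7, 0, 5, 4, 10, 6, 9, 1, 2, 8]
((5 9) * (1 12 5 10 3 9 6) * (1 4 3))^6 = (1 9 4 5)(3 6 12 10)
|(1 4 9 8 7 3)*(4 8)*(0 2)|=|(0 2)(1 8 7 3)(4 9)|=4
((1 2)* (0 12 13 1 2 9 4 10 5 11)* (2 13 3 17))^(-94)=(0 3 2 1 4 5)(9 10 11 12 17 13)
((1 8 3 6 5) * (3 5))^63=(8)(3 6)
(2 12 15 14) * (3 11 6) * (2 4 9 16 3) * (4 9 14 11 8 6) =(2 12 15 11 4 14 9 16 3 8 6) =[0, 1, 12, 8, 14, 5, 2, 7, 6, 16, 10, 4, 15, 13, 9, 11, 3]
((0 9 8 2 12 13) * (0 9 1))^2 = (2 13 8 12 9)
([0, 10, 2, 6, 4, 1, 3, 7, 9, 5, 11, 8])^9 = (1 8)(3 6)(5 11)(9 10)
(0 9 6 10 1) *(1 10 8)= (10)(0 9 6 8 1)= [9, 0, 2, 3, 4, 5, 8, 7, 1, 6, 10]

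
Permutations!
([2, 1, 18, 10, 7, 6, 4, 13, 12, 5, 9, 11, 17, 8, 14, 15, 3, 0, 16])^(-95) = [7, 1, 13, 17, 3, 18, 16, 10, 5, 2, 0, 11, 6, 9, 14, 15, 12, 4, 8]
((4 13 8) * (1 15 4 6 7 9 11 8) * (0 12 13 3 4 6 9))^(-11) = (0 1 7 13 6 12 15)(3 4)(8 9 11)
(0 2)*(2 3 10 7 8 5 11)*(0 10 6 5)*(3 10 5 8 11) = [10, 1, 5, 6, 4, 3, 8, 11, 0, 9, 7, 2] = (0 10 7 11 2 5 3 6 8)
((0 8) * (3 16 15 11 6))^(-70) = ((0 8)(3 16 15 11 6))^(-70) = (16)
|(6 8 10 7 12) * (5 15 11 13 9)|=5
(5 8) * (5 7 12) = (5 8 7 12) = [0, 1, 2, 3, 4, 8, 6, 12, 7, 9, 10, 11, 5]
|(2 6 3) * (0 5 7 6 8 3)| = |(0 5 7 6)(2 8 3)| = 12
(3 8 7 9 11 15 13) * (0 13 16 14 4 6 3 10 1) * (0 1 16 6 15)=(0 13 10 16 14 4 15 6 3 8 7 9 11)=[13, 1, 2, 8, 15, 5, 3, 9, 7, 11, 16, 0, 12, 10, 4, 6, 14]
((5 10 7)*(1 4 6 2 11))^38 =(1 2 4 11 6)(5 7 10)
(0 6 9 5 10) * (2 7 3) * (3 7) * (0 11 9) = (0 6)(2 3)(5 10 11 9) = [6, 1, 3, 2, 4, 10, 0, 7, 8, 5, 11, 9]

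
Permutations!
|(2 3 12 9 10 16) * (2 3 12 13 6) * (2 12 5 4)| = 21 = |(2 5 4)(3 13 6 12 9 10 16)|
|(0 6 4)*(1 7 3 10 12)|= |(0 6 4)(1 7 3 10 12)|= 15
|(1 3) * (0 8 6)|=|(0 8 6)(1 3)|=6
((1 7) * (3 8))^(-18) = ((1 7)(3 8))^(-18) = (8)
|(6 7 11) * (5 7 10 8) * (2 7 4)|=8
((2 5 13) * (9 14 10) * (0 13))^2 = (0 2)(5 13)(9 10 14)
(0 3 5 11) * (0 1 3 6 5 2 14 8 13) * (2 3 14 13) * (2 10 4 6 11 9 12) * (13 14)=[11, 13, 14, 3, 6, 9, 5, 7, 10, 12, 4, 1, 2, 0, 8]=(0 11 1 13)(2 14 8 10 4 6 5 9 12)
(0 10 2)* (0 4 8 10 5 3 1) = (0 5 3 1)(2 4 8 10) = [5, 0, 4, 1, 8, 3, 6, 7, 10, 9, 2]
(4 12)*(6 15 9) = [0, 1, 2, 3, 12, 5, 15, 7, 8, 6, 10, 11, 4, 13, 14, 9] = (4 12)(6 15 9)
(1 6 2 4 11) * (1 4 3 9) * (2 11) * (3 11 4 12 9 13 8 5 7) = (1 6 4 2 11 12 9)(3 13 8 5 7) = [0, 6, 11, 13, 2, 7, 4, 3, 5, 1, 10, 12, 9, 8]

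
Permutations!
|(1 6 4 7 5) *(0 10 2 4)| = |(0 10 2 4 7 5 1 6)| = 8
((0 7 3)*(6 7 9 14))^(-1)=(0 3 7 6 14 9)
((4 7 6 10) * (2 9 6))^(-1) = (2 7 4 10 6 9)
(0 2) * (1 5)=(0 2)(1 5)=[2, 5, 0, 3, 4, 1]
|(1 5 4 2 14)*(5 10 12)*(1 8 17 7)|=|(1 10 12 5 4 2 14 8 17 7)|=10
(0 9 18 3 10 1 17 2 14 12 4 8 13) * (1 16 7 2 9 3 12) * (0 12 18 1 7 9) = (18)(0 3 10 16 9 1 17)(2 14 7)(4 8 13 12) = [3, 17, 14, 10, 8, 5, 6, 2, 13, 1, 16, 11, 4, 12, 7, 15, 9, 0, 18]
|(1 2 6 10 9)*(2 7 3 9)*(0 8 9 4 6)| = 10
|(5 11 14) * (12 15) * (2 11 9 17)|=|(2 11 14 5 9 17)(12 15)|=6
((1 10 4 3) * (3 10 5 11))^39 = (1 3 11 5)(4 10)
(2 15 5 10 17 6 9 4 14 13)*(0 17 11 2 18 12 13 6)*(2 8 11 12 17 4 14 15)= (0 4 15 5 10 12 13 18 17)(6 9 14)(8 11)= [4, 1, 2, 3, 15, 10, 9, 7, 11, 14, 12, 8, 13, 18, 6, 5, 16, 0, 17]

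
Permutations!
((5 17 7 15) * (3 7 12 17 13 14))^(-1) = (3 14 13 5 15 7)(12 17)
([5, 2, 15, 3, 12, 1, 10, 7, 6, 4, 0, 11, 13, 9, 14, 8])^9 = (0 5 1 2 15 8 6 10)(4 12 13 9)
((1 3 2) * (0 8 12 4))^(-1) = (0 4 12 8)(1 2 3)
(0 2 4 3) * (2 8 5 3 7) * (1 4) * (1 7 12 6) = [8, 4, 7, 0, 12, 3, 1, 2, 5, 9, 10, 11, 6] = (0 8 5 3)(1 4 12 6)(2 7)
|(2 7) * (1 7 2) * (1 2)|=|(1 7 2)|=3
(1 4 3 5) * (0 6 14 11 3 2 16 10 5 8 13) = (0 6 14 11 3 8 13)(1 4 2 16 10 5) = [6, 4, 16, 8, 2, 1, 14, 7, 13, 9, 5, 3, 12, 0, 11, 15, 10]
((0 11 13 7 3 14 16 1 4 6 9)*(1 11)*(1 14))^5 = ((0 14 16 11 13 7 3 1 4 6 9))^5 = (0 7 9 13 6 11 4 16 1 14 3)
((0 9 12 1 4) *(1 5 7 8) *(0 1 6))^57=(0 9 12 5 7 8 6)(1 4)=((0 9 12 5 7 8 6)(1 4))^57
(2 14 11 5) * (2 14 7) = (2 7)(5 14 11) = [0, 1, 7, 3, 4, 14, 6, 2, 8, 9, 10, 5, 12, 13, 11]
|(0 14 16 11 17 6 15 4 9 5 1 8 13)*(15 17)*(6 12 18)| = 44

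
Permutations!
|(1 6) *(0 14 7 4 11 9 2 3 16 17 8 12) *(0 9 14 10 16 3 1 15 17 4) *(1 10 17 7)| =15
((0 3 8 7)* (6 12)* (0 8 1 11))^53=(0 3 1 11)(6 12)(7 8)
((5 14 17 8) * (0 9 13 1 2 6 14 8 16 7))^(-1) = (0 7 16 17 14 6 2 1 13 9)(5 8)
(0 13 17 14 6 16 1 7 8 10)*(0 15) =[13, 7, 2, 3, 4, 5, 16, 8, 10, 9, 15, 11, 12, 17, 6, 0, 1, 14] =(0 13 17 14 6 16 1 7 8 10 15)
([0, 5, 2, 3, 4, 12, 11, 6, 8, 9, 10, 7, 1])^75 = (12)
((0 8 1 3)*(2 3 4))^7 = (0 8 1 4 2 3)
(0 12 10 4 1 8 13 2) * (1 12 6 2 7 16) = (0 6 2)(1 8 13 7 16)(4 12 10) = [6, 8, 0, 3, 12, 5, 2, 16, 13, 9, 4, 11, 10, 7, 14, 15, 1]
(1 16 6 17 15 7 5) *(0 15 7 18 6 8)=(0 15 18 6 17 7 5 1 16 8)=[15, 16, 2, 3, 4, 1, 17, 5, 0, 9, 10, 11, 12, 13, 14, 18, 8, 7, 6]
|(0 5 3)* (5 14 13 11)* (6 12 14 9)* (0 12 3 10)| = 10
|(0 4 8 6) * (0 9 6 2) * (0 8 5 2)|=|(0 4 5 2 8)(6 9)|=10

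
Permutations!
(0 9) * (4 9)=(0 4 9)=[4, 1, 2, 3, 9, 5, 6, 7, 8, 0]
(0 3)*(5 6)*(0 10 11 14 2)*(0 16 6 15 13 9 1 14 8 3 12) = (0 12)(1 14 2 16 6 5 15 13 9)(3 10 11 8) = [12, 14, 16, 10, 4, 15, 5, 7, 3, 1, 11, 8, 0, 9, 2, 13, 6]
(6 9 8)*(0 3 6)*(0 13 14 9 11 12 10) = (0 3 6 11 12 10)(8 13 14 9) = [3, 1, 2, 6, 4, 5, 11, 7, 13, 8, 0, 12, 10, 14, 9]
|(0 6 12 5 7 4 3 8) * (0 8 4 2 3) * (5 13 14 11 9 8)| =|(0 6 12 13 14 11 9 8 5 7 2 3 4)| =13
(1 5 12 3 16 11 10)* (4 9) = [0, 5, 2, 16, 9, 12, 6, 7, 8, 4, 1, 10, 3, 13, 14, 15, 11] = (1 5 12 3 16 11 10)(4 9)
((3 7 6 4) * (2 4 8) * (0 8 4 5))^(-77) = ((0 8 2 5)(3 7 6 4))^(-77) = (0 5 2 8)(3 4 6 7)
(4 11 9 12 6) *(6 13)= (4 11 9 12 13 6)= [0, 1, 2, 3, 11, 5, 4, 7, 8, 12, 10, 9, 13, 6]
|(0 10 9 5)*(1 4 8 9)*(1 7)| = |(0 10 7 1 4 8 9 5)| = 8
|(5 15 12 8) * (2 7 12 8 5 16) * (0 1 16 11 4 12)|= 30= |(0 1 16 2 7)(4 12 5 15 8 11)|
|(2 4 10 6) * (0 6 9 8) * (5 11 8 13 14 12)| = |(0 6 2 4 10 9 13 14 12 5 11 8)| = 12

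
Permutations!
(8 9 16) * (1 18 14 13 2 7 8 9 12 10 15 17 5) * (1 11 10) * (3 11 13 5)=(1 18 14 5 13 2 7 8 12)(3 11 10 15 17)(9 16)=[0, 18, 7, 11, 4, 13, 6, 8, 12, 16, 15, 10, 1, 2, 5, 17, 9, 3, 14]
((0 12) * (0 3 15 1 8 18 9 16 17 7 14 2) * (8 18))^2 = (0 3 1 9 17 14)(2 12 15 18 16 7)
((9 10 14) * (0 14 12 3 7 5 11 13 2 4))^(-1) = (0 4 2 13 11 5 7 3 12 10 9 14)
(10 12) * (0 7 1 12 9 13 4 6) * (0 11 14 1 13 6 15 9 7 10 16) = [10, 12, 2, 3, 15, 5, 11, 13, 8, 6, 7, 14, 16, 4, 1, 9, 0] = (0 10 7 13 4 15 9 6 11 14 1 12 16)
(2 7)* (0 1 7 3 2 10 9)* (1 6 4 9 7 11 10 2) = (0 6 4 9)(1 11 10 7 2 3) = [6, 11, 3, 1, 9, 5, 4, 2, 8, 0, 7, 10]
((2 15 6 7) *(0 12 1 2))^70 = (15) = ((0 12 1 2 15 6 7))^70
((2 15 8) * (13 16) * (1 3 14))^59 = ((1 3 14)(2 15 8)(13 16))^59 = (1 14 3)(2 8 15)(13 16)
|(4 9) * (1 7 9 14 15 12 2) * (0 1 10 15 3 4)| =|(0 1 7 9)(2 10 15 12)(3 4 14)| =12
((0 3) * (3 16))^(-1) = ((0 16 3))^(-1) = (0 3 16)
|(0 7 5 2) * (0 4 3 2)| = |(0 7 5)(2 4 3)| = 3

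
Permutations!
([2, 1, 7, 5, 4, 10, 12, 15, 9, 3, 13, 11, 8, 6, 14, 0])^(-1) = (0 15 7 2)(3 9 8 12 6 13 10 5)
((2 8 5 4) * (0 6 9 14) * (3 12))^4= ((0 6 9 14)(2 8 5 4)(3 12))^4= (14)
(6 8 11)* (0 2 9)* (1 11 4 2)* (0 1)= [0, 11, 9, 3, 2, 5, 8, 7, 4, 1, 10, 6]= (1 11 6 8 4 2 9)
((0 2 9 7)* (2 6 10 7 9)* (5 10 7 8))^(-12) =((0 6 7)(5 10 8))^(-12) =(10)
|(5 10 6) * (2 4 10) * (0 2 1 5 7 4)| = |(0 2)(1 5)(4 10 6 7)| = 4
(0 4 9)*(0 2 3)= (0 4 9 2 3)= [4, 1, 3, 0, 9, 5, 6, 7, 8, 2]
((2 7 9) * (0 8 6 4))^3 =(9)(0 4 6 8) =((0 8 6 4)(2 7 9))^3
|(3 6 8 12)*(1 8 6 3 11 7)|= |(1 8 12 11 7)|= 5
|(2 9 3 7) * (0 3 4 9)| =|(0 3 7 2)(4 9)| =4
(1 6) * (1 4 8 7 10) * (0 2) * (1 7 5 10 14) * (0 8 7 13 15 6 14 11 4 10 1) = (0 2 8 5 1 14)(4 7 11)(6 10 13 15) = [2, 14, 8, 3, 7, 1, 10, 11, 5, 9, 13, 4, 12, 15, 0, 6]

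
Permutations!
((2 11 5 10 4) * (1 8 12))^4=((1 8 12)(2 11 5 10 4))^4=(1 8 12)(2 4 10 5 11)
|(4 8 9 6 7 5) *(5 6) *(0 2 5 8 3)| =10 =|(0 2 5 4 3)(6 7)(8 9)|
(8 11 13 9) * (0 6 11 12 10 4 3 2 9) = (0 6 11 13)(2 9 8 12 10 4 3) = [6, 1, 9, 2, 3, 5, 11, 7, 12, 8, 4, 13, 10, 0]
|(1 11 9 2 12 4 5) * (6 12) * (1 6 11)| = 12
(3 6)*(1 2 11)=(1 2 11)(3 6)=[0, 2, 11, 6, 4, 5, 3, 7, 8, 9, 10, 1]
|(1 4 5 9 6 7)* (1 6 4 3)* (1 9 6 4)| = |(1 3 9)(4 5 6 7)| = 12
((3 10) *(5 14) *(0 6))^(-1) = (0 6)(3 10)(5 14)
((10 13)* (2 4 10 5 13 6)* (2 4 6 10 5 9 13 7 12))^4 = ((2 6 4 5 7 12)(9 13))^4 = (13)(2 7 4)(5 6 12)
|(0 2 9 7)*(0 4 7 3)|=4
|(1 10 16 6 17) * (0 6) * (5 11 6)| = 8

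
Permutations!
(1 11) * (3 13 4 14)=(1 11)(3 13 4 14)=[0, 11, 2, 13, 14, 5, 6, 7, 8, 9, 10, 1, 12, 4, 3]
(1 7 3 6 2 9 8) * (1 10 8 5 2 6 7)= (2 9 5)(3 7)(8 10)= [0, 1, 9, 7, 4, 2, 6, 3, 10, 5, 8]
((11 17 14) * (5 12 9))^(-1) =(5 9 12)(11 14 17)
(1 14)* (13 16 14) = (1 13 16 14) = [0, 13, 2, 3, 4, 5, 6, 7, 8, 9, 10, 11, 12, 16, 1, 15, 14]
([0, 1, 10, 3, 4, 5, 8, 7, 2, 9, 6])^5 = (2 10 6 8)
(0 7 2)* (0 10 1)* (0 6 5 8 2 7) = (1 6 5 8 2 10) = [0, 6, 10, 3, 4, 8, 5, 7, 2, 9, 1]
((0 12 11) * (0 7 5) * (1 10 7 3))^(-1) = ((0 12 11 3 1 10 7 5))^(-1) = (0 5 7 10 1 3 11 12)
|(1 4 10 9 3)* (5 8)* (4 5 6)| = |(1 5 8 6 4 10 9 3)| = 8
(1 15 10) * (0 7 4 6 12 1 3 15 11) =[7, 11, 2, 15, 6, 5, 12, 4, 8, 9, 3, 0, 1, 13, 14, 10] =(0 7 4 6 12 1 11)(3 15 10)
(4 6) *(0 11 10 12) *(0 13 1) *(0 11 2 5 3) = (0 2 5 3)(1 11 10 12 13)(4 6) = [2, 11, 5, 0, 6, 3, 4, 7, 8, 9, 12, 10, 13, 1]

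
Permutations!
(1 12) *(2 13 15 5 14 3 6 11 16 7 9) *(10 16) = (1 12)(2 13 15 5 14 3 6 11 10 16 7 9) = [0, 12, 13, 6, 4, 14, 11, 9, 8, 2, 16, 10, 1, 15, 3, 5, 7]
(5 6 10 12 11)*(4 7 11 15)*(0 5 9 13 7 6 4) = (0 5 4 6 10 12 15)(7 11 9 13) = [5, 1, 2, 3, 6, 4, 10, 11, 8, 13, 12, 9, 15, 7, 14, 0]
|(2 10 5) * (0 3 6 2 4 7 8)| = 9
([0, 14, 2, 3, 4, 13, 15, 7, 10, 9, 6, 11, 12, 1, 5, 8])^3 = [0, 13, 2, 3, 4, 14, 10, 7, 15, 9, 8, 11, 12, 5, 1, 6]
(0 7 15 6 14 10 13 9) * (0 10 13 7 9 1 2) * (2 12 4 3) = (0 9 10 7 15 6 14 13 1 12 4 3 2) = [9, 12, 0, 2, 3, 5, 14, 15, 8, 10, 7, 11, 4, 1, 13, 6]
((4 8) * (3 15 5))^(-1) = (3 5 15)(4 8) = ((3 15 5)(4 8))^(-1)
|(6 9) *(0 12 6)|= |(0 12 6 9)|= 4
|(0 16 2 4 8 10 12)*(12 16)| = 10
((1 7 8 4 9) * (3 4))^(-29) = (1 7 8 3 4 9)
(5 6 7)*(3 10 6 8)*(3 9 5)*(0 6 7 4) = (0 6 4)(3 10 7)(5 8 9) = [6, 1, 2, 10, 0, 8, 4, 3, 9, 5, 7]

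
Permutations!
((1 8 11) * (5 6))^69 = (11)(5 6)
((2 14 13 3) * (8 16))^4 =((2 14 13 3)(8 16))^4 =(16)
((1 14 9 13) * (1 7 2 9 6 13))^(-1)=(1 9 2 7 13 6 14)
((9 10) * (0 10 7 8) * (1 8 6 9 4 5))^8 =((0 10 4 5 1 8)(6 9 7))^8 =(0 4 1)(5 8 10)(6 7 9)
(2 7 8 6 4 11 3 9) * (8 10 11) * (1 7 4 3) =(1 7 10 11)(2 4 8 6 3 9) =[0, 7, 4, 9, 8, 5, 3, 10, 6, 2, 11, 1]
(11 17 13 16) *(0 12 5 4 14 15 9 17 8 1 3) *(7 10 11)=(0 12 5 4 14 15 9 17 13 16 7 10 11 8 1 3)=[12, 3, 2, 0, 14, 4, 6, 10, 1, 17, 11, 8, 5, 16, 15, 9, 7, 13]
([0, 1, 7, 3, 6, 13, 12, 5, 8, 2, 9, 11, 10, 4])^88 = [0, 1, 10, 3, 5, 2, 13, 9, 8, 12, 6, 11, 4, 7]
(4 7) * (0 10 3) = [10, 1, 2, 0, 7, 5, 6, 4, 8, 9, 3] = (0 10 3)(4 7)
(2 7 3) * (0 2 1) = (0 2 7 3 1) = [2, 0, 7, 1, 4, 5, 6, 3]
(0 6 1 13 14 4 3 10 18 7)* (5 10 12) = (0 6 1 13 14 4 3 12 5 10 18 7) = [6, 13, 2, 12, 3, 10, 1, 0, 8, 9, 18, 11, 5, 14, 4, 15, 16, 17, 7]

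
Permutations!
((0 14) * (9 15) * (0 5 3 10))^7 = ((0 14 5 3 10)(9 15))^7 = (0 5 10 14 3)(9 15)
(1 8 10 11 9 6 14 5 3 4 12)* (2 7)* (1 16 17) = [0, 8, 7, 4, 12, 3, 14, 2, 10, 6, 11, 9, 16, 13, 5, 15, 17, 1] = (1 8 10 11 9 6 14 5 3 4 12 16 17)(2 7)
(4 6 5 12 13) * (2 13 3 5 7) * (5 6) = [0, 1, 13, 6, 5, 12, 7, 2, 8, 9, 10, 11, 3, 4] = (2 13 4 5 12 3 6 7)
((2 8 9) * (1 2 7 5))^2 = (1 8 7)(2 9 5)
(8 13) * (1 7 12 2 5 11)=(1 7 12 2 5 11)(8 13)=[0, 7, 5, 3, 4, 11, 6, 12, 13, 9, 10, 1, 2, 8]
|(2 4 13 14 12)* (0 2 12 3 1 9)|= 8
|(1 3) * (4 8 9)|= |(1 3)(4 8 9)|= 6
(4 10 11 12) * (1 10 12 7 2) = [0, 10, 1, 3, 12, 5, 6, 2, 8, 9, 11, 7, 4] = (1 10 11 7 2)(4 12)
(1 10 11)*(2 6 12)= [0, 10, 6, 3, 4, 5, 12, 7, 8, 9, 11, 1, 2]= (1 10 11)(2 6 12)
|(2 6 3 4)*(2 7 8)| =|(2 6 3 4 7 8)| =6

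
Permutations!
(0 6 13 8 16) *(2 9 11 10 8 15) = (0 6 13 15 2 9 11 10 8 16) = [6, 1, 9, 3, 4, 5, 13, 7, 16, 11, 8, 10, 12, 15, 14, 2, 0]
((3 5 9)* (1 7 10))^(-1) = (1 10 7)(3 9 5)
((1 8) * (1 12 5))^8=((1 8 12 5))^8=(12)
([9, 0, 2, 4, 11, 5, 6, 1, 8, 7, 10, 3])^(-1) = (0 1 7 9)(3 11 4)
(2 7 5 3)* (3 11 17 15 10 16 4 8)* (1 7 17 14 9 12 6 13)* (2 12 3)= [0, 7, 17, 12, 8, 11, 13, 5, 2, 3, 16, 14, 6, 1, 9, 10, 4, 15]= (1 7 5 11 14 9 3 12 6 13)(2 17 15 10 16 4 8)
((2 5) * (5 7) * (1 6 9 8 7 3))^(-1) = (1 3 2 5 7 8 9 6)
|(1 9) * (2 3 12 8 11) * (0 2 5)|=14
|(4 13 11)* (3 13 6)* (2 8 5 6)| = 8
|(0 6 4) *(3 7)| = |(0 6 4)(3 7)| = 6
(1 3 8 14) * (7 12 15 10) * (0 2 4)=(0 2 4)(1 3 8 14)(7 12 15 10)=[2, 3, 4, 8, 0, 5, 6, 12, 14, 9, 7, 11, 15, 13, 1, 10]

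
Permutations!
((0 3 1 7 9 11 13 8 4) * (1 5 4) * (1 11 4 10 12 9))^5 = ((0 3 5 10 12 9 4)(1 7)(8 11 13))^5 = (0 9 10 3 4 12 5)(1 7)(8 13 11)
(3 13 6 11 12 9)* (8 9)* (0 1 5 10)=[1, 5, 2, 13, 4, 10, 11, 7, 9, 3, 0, 12, 8, 6]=(0 1 5 10)(3 13 6 11 12 8 9)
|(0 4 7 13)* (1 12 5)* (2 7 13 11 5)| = 6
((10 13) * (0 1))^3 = (0 1)(10 13)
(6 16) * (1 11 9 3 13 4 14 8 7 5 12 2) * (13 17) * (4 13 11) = (1 4 14 8 7 5 12 2)(3 17 11 9)(6 16) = [0, 4, 1, 17, 14, 12, 16, 5, 7, 3, 10, 9, 2, 13, 8, 15, 6, 11]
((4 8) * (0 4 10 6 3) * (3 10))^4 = (10)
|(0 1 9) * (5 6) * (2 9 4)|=10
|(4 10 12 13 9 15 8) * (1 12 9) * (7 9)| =6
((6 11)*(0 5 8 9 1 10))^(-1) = (0 10 1 9 8 5)(6 11)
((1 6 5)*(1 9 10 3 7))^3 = (1 9 7 5 3 6 10)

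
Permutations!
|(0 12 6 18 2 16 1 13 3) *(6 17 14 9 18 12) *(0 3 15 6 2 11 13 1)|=9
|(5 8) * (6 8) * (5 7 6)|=|(6 8 7)|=3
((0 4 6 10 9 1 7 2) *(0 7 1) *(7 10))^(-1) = (0 9 10 2 7 6 4)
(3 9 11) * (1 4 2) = (1 4 2)(3 9 11) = [0, 4, 1, 9, 2, 5, 6, 7, 8, 11, 10, 3]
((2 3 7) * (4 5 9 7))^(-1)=((2 3 4 5 9 7))^(-1)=(2 7 9 5 4 3)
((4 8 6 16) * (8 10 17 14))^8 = (4 10 17 14 8 6 16)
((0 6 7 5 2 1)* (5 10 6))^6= (10)(0 2)(1 5)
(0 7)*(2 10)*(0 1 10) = [7, 10, 0, 3, 4, 5, 6, 1, 8, 9, 2] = (0 7 1 10 2)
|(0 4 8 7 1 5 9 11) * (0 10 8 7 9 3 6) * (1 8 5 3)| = 11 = |(0 4 7 8 9 11 10 5 1 3 6)|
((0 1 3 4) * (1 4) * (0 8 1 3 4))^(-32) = ((1 4 8))^(-32) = (1 4 8)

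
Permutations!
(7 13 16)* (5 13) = [0, 1, 2, 3, 4, 13, 6, 5, 8, 9, 10, 11, 12, 16, 14, 15, 7] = (5 13 16 7)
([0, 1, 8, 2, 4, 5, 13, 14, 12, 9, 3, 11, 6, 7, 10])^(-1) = (2 3 10 14 7 13 6 12 8)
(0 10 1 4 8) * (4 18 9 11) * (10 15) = (0 15 10 1 18 9 11 4 8) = [15, 18, 2, 3, 8, 5, 6, 7, 0, 11, 1, 4, 12, 13, 14, 10, 16, 17, 9]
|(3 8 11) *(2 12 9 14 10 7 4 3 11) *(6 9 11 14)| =18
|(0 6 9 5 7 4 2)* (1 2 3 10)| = 10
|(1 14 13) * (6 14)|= |(1 6 14 13)|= 4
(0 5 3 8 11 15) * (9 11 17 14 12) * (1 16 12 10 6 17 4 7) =[5, 16, 2, 8, 7, 3, 17, 1, 4, 11, 6, 15, 9, 13, 10, 0, 12, 14] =(0 5 3 8 4 7 1 16 12 9 11 15)(6 17 14 10)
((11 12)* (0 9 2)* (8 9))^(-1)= ((0 8 9 2)(11 12))^(-1)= (0 2 9 8)(11 12)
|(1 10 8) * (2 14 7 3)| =12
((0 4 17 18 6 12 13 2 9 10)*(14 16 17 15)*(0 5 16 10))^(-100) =(0 2 12 18 16 10 15)(4 9 13 6 17 5 14)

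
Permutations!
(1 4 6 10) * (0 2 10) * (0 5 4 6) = (0 2 10 1 6 5 4) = [2, 6, 10, 3, 0, 4, 5, 7, 8, 9, 1]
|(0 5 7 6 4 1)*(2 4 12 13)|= |(0 5 7 6 12 13 2 4 1)|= 9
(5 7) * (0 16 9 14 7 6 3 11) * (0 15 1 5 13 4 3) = (0 16 9 14 7 13 4 3 11 15 1 5 6) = [16, 5, 2, 11, 3, 6, 0, 13, 8, 14, 10, 15, 12, 4, 7, 1, 9]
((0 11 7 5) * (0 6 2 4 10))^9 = ((0 11 7 5 6 2 4 10))^9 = (0 11 7 5 6 2 4 10)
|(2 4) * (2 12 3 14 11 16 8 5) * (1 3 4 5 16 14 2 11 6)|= 14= |(1 3 2 5 11 14 6)(4 12)(8 16)|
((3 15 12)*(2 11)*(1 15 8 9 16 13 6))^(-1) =(1 6 13 16 9 8 3 12 15)(2 11)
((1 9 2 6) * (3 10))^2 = ((1 9 2 6)(3 10))^2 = (10)(1 2)(6 9)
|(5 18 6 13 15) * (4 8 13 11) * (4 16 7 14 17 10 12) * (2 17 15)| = 56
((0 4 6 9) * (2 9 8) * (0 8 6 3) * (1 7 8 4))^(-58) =(0 4 2 7)(1 3 9 8)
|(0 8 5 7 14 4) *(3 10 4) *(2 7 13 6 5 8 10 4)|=21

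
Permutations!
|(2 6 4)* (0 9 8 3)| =|(0 9 8 3)(2 6 4)| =12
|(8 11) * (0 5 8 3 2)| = 6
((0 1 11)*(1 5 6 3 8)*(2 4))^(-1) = (0 11 1 8 3 6 5)(2 4)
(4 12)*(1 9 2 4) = (1 9 2 4 12) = [0, 9, 4, 3, 12, 5, 6, 7, 8, 2, 10, 11, 1]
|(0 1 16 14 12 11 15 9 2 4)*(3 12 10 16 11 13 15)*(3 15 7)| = |(0 1 11 15 9 2 4)(3 12 13 7)(10 16 14)| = 84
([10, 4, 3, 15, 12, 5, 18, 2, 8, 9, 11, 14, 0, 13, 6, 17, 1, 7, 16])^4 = (0 6 4 11 16)(1 10 18 12 14)(2 7 17 15 3)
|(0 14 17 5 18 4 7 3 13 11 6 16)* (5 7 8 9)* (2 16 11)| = |(0 14 17 7 3 13 2 16)(4 8 9 5 18)(6 11)| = 40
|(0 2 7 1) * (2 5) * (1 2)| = 6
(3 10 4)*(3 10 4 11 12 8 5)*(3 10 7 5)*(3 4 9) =(3 9)(4 7 5 10 11 12 8) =[0, 1, 2, 9, 7, 10, 6, 5, 4, 3, 11, 12, 8]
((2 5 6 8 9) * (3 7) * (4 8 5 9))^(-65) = (2 9)(3 7)(4 8)(5 6)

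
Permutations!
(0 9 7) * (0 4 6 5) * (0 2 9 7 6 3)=(0 7 4 3)(2 9 6 5)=[7, 1, 9, 0, 3, 2, 5, 4, 8, 6]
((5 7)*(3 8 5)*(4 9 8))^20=((3 4 9 8 5 7))^20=(3 9 5)(4 8 7)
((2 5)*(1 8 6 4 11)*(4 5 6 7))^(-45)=(11)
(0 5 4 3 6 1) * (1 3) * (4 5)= (0 4 1)(3 6)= [4, 0, 2, 6, 1, 5, 3]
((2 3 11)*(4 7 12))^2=(2 11 3)(4 12 7)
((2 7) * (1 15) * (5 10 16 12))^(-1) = (1 15)(2 7)(5 12 16 10)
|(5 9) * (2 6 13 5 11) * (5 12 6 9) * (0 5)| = 6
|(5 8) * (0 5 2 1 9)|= |(0 5 8 2 1 9)|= 6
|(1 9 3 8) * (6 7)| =|(1 9 3 8)(6 7)| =4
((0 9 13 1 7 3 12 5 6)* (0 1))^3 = ((0 9 13)(1 7 3 12 5 6))^3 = (13)(1 12)(3 6)(5 7)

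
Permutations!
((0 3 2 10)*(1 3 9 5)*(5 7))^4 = ((0 9 7 5 1 3 2 10))^4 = (0 1)(2 7)(3 9)(5 10)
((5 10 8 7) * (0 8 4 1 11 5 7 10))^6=((0 8 10 4 1 11 5))^6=(0 5 11 1 4 10 8)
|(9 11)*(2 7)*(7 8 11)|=5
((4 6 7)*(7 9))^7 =((4 6 9 7))^7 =(4 7 9 6)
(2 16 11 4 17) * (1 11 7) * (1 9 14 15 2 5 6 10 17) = (1 11 4)(2 16 7 9 14 15)(5 6 10 17) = [0, 11, 16, 3, 1, 6, 10, 9, 8, 14, 17, 4, 12, 13, 15, 2, 7, 5]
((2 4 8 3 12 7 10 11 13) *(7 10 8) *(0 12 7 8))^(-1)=(0 7 3 8 4 2 13 11 10 12)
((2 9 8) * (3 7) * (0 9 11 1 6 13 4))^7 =(0 13 1 2 9 4 6 11 8)(3 7)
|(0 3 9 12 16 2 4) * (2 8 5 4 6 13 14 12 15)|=13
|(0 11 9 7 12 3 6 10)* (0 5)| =|(0 11 9 7 12 3 6 10 5)| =9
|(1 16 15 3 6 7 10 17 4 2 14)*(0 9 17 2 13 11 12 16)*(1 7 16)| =8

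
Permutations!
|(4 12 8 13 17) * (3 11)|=10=|(3 11)(4 12 8 13 17)|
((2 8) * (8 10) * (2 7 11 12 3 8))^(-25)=(12)(2 10)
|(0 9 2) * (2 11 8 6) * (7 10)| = |(0 9 11 8 6 2)(7 10)| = 6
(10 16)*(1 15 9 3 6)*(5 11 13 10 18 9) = (1 15 5 11 13 10 16 18 9 3 6) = [0, 15, 2, 6, 4, 11, 1, 7, 8, 3, 16, 13, 12, 10, 14, 5, 18, 17, 9]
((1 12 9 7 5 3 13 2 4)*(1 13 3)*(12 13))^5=((1 13 2 4 12 9 7 5))^5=(1 9 2 5 12 13 7 4)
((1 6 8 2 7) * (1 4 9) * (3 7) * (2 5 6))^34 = ((1 2 3 7 4 9)(5 6 8))^34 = (1 4 3)(2 9 7)(5 6 8)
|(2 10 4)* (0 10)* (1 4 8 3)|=|(0 10 8 3 1 4 2)|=7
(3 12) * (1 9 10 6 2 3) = (1 9 10 6 2 3 12) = [0, 9, 3, 12, 4, 5, 2, 7, 8, 10, 6, 11, 1]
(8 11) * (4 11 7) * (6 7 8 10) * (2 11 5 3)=(2 11 10 6 7 4 5 3)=[0, 1, 11, 2, 5, 3, 7, 4, 8, 9, 6, 10]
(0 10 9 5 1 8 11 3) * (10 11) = (0 11 3)(1 8 10 9 5) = [11, 8, 2, 0, 4, 1, 6, 7, 10, 5, 9, 3]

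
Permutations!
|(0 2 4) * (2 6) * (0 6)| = 3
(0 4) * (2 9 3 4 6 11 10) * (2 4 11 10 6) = (0 2 9 3 11 6 10 4) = [2, 1, 9, 11, 0, 5, 10, 7, 8, 3, 4, 6]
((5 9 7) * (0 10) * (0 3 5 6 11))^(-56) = ((0 10 3 5 9 7 6 11))^(-56) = (11)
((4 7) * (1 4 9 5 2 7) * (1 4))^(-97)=(2 5 9 7)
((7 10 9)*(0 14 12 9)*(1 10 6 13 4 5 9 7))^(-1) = ((0 14 12 7 6 13 4 5 9 1 10))^(-1) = (0 10 1 9 5 4 13 6 7 12 14)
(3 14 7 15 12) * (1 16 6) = (1 16 6)(3 14 7 15 12) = [0, 16, 2, 14, 4, 5, 1, 15, 8, 9, 10, 11, 3, 13, 7, 12, 6]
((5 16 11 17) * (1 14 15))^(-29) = (1 14 15)(5 17 11 16)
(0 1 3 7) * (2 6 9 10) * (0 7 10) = [1, 3, 6, 10, 4, 5, 9, 7, 8, 0, 2] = (0 1 3 10 2 6 9)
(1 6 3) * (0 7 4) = [7, 6, 2, 1, 0, 5, 3, 4] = (0 7 4)(1 6 3)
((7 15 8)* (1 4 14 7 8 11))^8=(1 14 15)(4 7 11)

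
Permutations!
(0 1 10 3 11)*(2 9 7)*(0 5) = (0 1 10 3 11 5)(2 9 7) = [1, 10, 9, 11, 4, 0, 6, 2, 8, 7, 3, 5]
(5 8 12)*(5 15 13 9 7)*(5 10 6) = [0, 1, 2, 3, 4, 8, 5, 10, 12, 7, 6, 11, 15, 9, 14, 13] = (5 8 12 15 13 9 7 10 6)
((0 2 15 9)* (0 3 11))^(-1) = ((0 2 15 9 3 11))^(-1) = (0 11 3 9 15 2)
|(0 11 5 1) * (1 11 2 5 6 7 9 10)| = |(0 2 5 11 6 7 9 10 1)| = 9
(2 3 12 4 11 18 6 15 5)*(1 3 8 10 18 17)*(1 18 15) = [0, 3, 8, 12, 11, 2, 1, 7, 10, 9, 15, 17, 4, 13, 14, 5, 16, 18, 6] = (1 3 12 4 11 17 18 6)(2 8 10 15 5)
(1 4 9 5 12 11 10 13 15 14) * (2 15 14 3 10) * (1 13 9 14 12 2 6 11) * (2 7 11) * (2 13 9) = (1 4 14 9 5 7 11 6 13 12)(2 15 3 10) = [0, 4, 15, 10, 14, 7, 13, 11, 8, 5, 2, 6, 1, 12, 9, 3]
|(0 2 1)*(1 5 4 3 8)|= |(0 2 5 4 3 8 1)|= 7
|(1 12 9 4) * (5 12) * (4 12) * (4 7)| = 4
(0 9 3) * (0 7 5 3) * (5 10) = (0 9)(3 7 10 5) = [9, 1, 2, 7, 4, 3, 6, 10, 8, 0, 5]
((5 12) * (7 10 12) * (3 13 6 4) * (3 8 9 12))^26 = (3 12 6 7 8)(4 10 9 13 5)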